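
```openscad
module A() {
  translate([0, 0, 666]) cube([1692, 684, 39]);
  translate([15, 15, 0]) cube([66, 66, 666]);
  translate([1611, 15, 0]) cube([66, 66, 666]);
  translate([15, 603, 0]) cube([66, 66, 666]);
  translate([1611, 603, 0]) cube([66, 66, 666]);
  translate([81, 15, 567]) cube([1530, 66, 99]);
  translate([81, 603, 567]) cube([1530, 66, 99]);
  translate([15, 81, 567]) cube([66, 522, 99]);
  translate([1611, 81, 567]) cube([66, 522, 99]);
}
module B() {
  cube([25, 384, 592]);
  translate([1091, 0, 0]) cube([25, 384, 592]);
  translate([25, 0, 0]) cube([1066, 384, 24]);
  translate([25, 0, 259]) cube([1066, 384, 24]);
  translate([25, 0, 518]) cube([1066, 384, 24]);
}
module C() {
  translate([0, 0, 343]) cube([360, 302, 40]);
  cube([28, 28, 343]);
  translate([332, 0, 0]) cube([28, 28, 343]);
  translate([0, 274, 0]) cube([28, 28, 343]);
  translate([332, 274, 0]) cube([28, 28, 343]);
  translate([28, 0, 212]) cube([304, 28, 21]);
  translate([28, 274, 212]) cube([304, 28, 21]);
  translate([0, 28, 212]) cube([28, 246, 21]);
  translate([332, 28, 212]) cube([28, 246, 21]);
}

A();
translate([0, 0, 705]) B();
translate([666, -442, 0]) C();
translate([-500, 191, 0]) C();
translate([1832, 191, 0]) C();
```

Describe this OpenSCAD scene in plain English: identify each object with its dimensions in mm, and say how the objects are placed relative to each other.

A is a rectangular dining table. The top is 1692×684×39 mm with its upper surface at z = 705 mm. It stands on four 66×66 mm square legs, each inset 15 mm from the nearest pair of top edges, running from the floor to the underside of the top. Four apron rails, 66 mm thick and 99 mm tall, run between adjacent legs with their top edges flush with the underside of the top and their outer faces flush with the legs' outer faces.

B is a bookshelf 1116 mm wide overall, 384 mm deep and 592 mm tall. The two sides are 25 mm thick vertical panels. 3 horizontal shelves of 24 mm thickness span between the inner faces of the sides; the lowest shelf sits on the floor and shelves are stacked with a clear vertical gap of 235 mm between each pair.

C is a four-legged stool. The seat is a 360×302×40 mm slab whose top surface is at z = 383 mm; four square legs, each 28×28 mm in cross-section, run from the floor (z = 0) to the underside of the seat, each flush with a corner of the seat. Four stretchers, 28 mm wide and 21 mm tall, connect adjacent legs with their undersides at z = 212 mm, each running between the inner faces of the legs it joins and aligned with the legs' outer faces on the other axis.

The bookshelf is on top of the table. Three stools sit around the table at the −y, −x, +x sides.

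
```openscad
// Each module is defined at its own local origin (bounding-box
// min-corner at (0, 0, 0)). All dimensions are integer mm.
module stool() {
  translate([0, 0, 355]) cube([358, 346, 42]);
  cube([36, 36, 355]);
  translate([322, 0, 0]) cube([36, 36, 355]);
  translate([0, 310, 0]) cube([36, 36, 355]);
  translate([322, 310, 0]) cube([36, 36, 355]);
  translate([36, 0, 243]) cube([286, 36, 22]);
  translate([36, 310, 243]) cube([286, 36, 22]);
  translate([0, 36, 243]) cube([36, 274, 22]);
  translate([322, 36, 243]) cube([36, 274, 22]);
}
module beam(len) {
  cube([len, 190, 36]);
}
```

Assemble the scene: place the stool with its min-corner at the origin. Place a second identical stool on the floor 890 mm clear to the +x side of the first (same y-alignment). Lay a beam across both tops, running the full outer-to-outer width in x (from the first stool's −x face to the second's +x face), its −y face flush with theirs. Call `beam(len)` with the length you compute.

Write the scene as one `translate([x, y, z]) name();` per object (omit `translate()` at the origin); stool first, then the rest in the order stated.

stool();
translate([1248, 0, 0]) stool();
translate([0, 0, 397]) beam(1606);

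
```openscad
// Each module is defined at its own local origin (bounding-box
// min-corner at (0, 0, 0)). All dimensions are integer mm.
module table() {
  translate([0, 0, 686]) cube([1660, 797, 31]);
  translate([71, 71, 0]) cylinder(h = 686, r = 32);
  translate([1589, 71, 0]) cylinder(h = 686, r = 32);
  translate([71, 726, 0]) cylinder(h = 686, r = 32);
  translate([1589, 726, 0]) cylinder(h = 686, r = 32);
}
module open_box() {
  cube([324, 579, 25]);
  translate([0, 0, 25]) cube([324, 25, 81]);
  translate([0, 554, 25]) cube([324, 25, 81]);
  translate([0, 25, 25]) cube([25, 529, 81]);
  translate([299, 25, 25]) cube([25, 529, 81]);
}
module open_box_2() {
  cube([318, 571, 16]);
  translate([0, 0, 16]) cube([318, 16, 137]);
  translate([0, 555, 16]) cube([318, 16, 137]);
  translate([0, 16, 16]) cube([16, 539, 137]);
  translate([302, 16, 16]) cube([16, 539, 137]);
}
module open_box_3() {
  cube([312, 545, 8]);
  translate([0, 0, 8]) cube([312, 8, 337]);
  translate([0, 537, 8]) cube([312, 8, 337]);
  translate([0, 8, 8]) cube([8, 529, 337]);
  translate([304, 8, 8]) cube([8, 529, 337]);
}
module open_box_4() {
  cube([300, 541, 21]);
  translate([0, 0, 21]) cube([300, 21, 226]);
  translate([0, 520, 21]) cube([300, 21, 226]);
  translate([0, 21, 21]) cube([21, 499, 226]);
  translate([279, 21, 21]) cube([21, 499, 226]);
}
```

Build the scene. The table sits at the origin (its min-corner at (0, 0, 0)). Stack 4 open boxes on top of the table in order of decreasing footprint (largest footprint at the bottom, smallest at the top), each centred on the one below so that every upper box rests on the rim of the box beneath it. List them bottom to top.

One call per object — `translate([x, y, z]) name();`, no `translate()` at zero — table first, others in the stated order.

table();
translate([668, 109, 717]) open_box();
translate([671, 113, 823]) open_box_2();
translate([674, 126, 976]) open_box_3();
translate([680, 128, 1321]) open_box_4();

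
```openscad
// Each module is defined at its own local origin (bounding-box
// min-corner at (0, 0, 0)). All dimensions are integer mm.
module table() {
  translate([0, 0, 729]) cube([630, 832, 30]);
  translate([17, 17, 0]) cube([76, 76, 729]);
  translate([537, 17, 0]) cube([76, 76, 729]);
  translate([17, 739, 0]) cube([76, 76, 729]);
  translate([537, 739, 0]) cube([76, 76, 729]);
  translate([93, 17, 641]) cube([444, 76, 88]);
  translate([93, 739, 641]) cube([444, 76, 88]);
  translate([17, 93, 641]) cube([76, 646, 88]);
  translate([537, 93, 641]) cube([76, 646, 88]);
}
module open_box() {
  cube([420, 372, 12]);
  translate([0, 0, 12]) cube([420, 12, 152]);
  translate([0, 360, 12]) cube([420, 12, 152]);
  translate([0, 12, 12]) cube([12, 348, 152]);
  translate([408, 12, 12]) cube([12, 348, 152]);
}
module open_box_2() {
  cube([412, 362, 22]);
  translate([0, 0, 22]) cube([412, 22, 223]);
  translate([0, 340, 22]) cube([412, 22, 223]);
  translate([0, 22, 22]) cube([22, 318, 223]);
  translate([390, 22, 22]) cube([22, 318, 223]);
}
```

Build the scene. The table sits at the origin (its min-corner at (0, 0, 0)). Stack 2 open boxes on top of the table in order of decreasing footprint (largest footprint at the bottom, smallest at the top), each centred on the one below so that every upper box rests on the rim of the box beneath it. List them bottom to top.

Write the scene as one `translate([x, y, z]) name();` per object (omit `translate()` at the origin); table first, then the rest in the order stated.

table();
translate([105, 230, 759]) open_box();
translate([109, 235, 923]) open_box_2();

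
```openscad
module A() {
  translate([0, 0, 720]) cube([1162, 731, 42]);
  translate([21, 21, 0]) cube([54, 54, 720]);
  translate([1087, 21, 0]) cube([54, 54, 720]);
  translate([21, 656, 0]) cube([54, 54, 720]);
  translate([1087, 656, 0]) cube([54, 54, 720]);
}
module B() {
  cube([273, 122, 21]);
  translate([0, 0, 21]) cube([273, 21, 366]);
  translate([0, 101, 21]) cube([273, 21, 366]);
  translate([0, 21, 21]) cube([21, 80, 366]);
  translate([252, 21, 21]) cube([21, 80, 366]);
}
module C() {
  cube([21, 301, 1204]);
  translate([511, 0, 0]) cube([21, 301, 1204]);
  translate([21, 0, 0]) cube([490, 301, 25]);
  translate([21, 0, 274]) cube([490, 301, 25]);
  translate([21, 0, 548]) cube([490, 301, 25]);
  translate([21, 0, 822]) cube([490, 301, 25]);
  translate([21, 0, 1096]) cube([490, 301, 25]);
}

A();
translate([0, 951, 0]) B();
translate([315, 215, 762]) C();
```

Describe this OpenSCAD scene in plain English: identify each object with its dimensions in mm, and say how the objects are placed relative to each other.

A is a rectangular dining table. The top is 1162×731×42 mm with its upper surface at z = 762 mm. It stands on four 54×54 mm square legs, each inset 21 mm from the nearest pair of top edges, running from the floor to the underside of the top.

B is an open-topped rectangular box: outside dimensions 273×122×387 mm, with a uniform wall and base thickness of 21 mm. The base is a full 273×122 slab on the floor; four walls sit on top of the base. The front and back walls (the −y and +y sides) span the full width; the two side walls fit between them.

C is a bookshelf 532 mm wide overall, 301 mm deep and 1204 mm tall. The two sides are 21 mm thick vertical panels. 5 horizontal shelves of 25 mm thickness span between the inner faces of the sides; the lowest shelf sits on the floor and shelves are stacked with a clear vertical gap of 249 mm between each pair.

The open box is on the floor beside the table on its +y side. The bookshelf is on top of the table, centred.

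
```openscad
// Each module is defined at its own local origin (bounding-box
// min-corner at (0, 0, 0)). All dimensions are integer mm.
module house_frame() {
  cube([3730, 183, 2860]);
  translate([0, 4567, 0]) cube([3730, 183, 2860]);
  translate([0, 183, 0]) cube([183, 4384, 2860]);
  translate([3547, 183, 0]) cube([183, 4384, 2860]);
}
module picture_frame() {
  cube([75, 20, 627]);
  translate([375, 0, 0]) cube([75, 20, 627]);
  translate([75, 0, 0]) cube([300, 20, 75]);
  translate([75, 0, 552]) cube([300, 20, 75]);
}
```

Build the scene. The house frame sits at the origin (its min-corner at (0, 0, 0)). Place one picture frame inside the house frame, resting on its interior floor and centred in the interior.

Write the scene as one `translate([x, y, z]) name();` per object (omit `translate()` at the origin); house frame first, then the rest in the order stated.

house_frame();
translate([1640, 2365, 0]) picture_frame();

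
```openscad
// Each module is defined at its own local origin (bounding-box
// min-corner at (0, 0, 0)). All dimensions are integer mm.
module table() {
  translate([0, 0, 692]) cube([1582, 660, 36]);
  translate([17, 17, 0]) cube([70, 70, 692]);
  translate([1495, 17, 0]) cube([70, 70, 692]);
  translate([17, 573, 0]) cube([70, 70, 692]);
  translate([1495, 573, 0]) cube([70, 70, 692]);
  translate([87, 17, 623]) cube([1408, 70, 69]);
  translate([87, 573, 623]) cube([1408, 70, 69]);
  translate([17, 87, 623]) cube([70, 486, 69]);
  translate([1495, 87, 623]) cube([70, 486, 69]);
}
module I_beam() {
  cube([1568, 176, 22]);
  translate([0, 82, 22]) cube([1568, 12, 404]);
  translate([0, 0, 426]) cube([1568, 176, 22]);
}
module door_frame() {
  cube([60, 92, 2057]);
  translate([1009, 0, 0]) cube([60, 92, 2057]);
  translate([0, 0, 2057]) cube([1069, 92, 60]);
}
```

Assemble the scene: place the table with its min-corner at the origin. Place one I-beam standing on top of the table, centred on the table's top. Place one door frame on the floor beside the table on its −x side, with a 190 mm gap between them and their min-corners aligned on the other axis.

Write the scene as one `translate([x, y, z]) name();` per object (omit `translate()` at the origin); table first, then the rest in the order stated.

table();
translate([7, 242, 728]) I_beam();
translate([-1259, 0, 0]) door_frame();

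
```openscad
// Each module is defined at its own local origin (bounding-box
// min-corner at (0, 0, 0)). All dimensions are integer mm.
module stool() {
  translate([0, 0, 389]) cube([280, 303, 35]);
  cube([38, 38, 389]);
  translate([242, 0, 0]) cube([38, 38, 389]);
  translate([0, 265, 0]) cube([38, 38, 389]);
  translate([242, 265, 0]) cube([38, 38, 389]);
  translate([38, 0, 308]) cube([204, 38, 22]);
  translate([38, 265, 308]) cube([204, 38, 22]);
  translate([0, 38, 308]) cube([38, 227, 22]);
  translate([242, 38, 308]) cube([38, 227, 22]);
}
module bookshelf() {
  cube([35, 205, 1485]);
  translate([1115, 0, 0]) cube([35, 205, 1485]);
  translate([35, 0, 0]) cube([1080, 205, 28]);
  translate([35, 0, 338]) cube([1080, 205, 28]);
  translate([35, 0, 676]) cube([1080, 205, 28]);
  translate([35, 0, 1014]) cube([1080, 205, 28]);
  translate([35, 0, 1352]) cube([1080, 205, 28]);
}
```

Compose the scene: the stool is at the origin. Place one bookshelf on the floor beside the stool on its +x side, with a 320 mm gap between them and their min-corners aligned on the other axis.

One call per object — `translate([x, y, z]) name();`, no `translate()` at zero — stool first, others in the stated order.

stool();
translate([600, 0, 0]) bookshelf();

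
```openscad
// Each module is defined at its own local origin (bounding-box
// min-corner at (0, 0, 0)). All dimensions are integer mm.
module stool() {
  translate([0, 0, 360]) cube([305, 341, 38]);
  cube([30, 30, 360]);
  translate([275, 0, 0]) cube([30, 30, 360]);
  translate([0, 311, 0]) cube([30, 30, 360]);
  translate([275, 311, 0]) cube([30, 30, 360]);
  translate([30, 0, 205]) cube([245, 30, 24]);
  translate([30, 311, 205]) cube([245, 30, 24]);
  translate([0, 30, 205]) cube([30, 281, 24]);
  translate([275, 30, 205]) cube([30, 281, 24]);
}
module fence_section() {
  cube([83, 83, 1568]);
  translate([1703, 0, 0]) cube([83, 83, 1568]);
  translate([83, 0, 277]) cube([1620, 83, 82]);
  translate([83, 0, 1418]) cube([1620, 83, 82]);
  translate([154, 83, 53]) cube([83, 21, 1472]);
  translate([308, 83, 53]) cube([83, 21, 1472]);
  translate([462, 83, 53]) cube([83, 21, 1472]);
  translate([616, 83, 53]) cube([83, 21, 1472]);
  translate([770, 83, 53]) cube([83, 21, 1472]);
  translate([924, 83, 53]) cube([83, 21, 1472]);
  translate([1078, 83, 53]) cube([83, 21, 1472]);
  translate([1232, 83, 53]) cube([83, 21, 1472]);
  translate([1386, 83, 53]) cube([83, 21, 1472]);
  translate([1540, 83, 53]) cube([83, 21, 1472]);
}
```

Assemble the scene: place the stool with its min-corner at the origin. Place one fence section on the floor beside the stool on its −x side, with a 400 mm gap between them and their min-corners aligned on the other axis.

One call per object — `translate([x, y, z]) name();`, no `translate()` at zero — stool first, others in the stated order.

stool();
translate([-2186, 0, 0]) fence_section();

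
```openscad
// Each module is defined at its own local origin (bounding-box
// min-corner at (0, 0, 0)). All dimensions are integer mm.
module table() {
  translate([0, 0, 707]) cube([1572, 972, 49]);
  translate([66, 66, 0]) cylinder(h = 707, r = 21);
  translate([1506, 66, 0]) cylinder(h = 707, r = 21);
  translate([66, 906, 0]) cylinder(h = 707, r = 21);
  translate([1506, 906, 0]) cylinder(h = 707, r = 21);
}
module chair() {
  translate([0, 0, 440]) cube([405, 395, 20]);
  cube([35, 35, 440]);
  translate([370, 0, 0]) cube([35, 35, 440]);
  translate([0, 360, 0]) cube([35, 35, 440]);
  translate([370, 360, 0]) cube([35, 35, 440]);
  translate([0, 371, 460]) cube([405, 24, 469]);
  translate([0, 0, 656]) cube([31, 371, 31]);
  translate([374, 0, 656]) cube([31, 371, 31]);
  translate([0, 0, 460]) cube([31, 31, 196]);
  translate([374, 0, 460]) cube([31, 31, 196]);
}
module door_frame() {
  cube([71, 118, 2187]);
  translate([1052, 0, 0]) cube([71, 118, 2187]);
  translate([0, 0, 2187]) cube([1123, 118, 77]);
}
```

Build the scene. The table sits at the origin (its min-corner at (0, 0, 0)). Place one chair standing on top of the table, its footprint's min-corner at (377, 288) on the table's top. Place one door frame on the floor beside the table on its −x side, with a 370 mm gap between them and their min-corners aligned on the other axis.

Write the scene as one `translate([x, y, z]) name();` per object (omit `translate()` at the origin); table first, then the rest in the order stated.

table();
translate([377, 288, 756]) chair();
translate([-1493, 0, 0]) door_frame();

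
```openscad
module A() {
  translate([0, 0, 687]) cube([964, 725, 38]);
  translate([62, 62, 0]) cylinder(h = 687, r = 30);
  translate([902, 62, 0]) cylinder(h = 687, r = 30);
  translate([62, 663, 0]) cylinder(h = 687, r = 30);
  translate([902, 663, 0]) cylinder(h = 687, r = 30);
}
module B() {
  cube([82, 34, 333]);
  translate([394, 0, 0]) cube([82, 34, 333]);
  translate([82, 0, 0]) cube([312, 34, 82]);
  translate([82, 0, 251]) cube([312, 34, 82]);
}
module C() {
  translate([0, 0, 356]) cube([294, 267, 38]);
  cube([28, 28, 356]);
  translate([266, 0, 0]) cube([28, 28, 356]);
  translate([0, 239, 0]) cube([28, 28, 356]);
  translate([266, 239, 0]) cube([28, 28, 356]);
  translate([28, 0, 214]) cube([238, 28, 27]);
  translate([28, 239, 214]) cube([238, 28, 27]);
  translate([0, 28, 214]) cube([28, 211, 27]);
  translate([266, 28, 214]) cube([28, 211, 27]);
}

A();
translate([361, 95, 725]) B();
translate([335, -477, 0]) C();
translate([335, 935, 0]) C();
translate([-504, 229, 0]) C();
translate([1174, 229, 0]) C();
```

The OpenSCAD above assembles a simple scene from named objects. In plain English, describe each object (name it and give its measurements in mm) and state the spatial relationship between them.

A is a table with a 964×725 mm rectangular top, 38 mm thick, top surface at z = 725 mm, supported by four round legs of 60 mm diameter, each leg's bounding box inset 32 mm from the nearest pair of top edges, running from the floor.

B is a rectangular picture frame lying in the x–z plane (depth along y). The opening is 312 mm wide (x) by 169 mm tall (z), surrounded by a border 82 mm wide on all four sides. The frame is 34 mm deep and is made of two full-height vertical stiles with two horizontal rails fitted between them.

C is a four-legged stool. The seat is a 294×267×38 mm slab whose top surface is at z = 394 mm; four square legs, each 28×28 mm in cross-section, run from the floor (z = 0) to the underside of the seat, each flush with a corner of the seat. Four stretchers, 28 mm wide and 27 mm tall, connect adjacent legs with their undersides at z = 214 mm, each running between the inner faces of the legs it joins and aligned with the legs' outer faces on the other axis.

The picture frame is on top of the table. Four stools sit around the table at the −y, +y, −x, +x sides.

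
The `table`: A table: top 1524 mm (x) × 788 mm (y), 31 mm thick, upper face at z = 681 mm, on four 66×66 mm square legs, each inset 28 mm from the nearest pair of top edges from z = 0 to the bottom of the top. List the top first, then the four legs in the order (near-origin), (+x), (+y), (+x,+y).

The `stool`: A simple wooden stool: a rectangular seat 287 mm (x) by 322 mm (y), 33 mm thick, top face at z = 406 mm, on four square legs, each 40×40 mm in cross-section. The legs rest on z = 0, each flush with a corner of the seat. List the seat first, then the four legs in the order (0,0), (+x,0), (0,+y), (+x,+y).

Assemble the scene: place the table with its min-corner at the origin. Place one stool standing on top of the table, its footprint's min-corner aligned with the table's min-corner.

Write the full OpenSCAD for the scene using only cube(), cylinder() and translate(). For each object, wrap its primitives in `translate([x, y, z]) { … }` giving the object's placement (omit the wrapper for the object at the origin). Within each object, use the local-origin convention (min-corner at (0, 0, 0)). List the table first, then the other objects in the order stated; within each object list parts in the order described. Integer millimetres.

translate([0, 0, 650]) cube([1524, 788, 31]);
translate([28, 28, 0]) cube([66, 66, 650]);
translate([1430, 28, 0]) cube([66, 66, 650]);
translate([28, 694, 0]) cube([66, 66, 650]);
translate([1430, 694, 0]) cube([66, 66, 650]);
translate([0, 0, 681]) {
  translate([0, 0, 373]) cube([287, 322, 33]);
  cube([40, 40, 373]);
  translate([247, 0, 0]) cube([40, 40, 373]);
  translate([0, 282, 0]) cube([40, 40, 373]);
  translate([247, 282, 0]) cube([40, 40, 373]);
}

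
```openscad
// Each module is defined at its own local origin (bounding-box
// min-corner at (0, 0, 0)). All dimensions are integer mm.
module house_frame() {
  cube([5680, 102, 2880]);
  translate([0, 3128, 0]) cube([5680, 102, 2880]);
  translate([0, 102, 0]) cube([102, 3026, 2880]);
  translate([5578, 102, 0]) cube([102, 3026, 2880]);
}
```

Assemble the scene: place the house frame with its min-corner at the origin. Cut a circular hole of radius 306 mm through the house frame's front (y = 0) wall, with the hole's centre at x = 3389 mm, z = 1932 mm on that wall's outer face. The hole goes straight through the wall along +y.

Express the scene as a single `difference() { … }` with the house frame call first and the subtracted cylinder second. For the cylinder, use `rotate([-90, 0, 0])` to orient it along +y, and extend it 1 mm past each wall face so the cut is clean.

difference() {
  house_frame();
  translate([3389, -1, 1932]) rotate([-90, 0, 0]) cylinder(h = 104, r = 306);
}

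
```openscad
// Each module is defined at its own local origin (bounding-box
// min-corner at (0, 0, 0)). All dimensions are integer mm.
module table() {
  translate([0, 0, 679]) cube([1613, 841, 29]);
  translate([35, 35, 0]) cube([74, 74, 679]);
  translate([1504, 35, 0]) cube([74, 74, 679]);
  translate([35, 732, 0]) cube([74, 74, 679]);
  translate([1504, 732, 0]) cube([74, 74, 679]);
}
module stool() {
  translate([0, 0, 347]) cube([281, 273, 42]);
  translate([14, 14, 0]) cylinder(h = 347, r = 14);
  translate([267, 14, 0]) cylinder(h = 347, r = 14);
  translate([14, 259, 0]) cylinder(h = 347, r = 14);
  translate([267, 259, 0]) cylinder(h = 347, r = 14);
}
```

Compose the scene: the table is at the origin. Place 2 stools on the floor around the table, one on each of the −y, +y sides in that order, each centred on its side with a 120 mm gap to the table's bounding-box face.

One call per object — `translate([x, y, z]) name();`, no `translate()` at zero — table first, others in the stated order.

table();
translate([666, -393, 0]) stool();
translate([666, 961, 0]) stool();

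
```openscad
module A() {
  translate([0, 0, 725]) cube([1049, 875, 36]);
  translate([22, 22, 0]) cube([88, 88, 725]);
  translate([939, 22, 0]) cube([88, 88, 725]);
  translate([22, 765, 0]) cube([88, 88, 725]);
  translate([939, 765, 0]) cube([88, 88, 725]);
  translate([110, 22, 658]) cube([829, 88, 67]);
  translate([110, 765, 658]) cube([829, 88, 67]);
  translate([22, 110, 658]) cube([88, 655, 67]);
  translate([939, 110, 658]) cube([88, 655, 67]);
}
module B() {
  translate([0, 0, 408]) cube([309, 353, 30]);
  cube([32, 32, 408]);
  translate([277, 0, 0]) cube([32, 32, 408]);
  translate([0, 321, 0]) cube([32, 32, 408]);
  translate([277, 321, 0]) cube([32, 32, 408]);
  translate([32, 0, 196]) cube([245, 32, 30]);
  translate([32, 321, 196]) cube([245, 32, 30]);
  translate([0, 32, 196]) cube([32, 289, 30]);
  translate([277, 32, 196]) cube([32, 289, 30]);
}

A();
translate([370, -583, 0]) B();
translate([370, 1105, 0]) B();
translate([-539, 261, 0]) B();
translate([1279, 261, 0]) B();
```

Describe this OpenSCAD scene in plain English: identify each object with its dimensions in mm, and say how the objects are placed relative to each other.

A is a rectangular dining table. The top is 1049×875×36 mm with its upper surface at z = 761 mm. It stands on four 88×88 mm square legs, each inset 22 mm from the nearest pair of top edges, running from the floor to the underside of the top. Four apron rails, 88 mm thick and 67 mm tall, run between adjacent legs with their top edges flush with the underside of the top and their outer faces flush with the legs' outer faces.

B is a simple wooden stool: a rectangular seat 309 mm (x) by 353 mm (y), 30 mm thick, top face at z = 438 mm, on four square legs, each 32×32 mm in cross-section. The legs rest on z = 0, each flush with a corner of the seat. Four stretchers, 32 mm wide and 30 mm tall, connect adjacent legs with their undersides at z = 196 mm, each running between the inner faces of the legs it joins and aligned with the legs' outer faces on the other axis.

Four stools sit around the table at the −y, +y, −x, +x sides.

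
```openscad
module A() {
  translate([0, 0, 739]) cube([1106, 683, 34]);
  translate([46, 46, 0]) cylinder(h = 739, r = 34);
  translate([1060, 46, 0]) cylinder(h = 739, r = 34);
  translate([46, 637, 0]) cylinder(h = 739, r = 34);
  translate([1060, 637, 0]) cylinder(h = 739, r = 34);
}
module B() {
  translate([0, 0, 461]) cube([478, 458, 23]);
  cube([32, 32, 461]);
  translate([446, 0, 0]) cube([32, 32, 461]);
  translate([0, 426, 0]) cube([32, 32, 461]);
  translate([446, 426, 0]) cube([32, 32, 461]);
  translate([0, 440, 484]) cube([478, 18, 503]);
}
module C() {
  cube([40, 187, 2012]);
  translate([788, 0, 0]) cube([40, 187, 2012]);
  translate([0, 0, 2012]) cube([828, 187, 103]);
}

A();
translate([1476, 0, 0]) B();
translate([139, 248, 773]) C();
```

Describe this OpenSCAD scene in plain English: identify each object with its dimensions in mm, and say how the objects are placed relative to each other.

A is a rectangular dining table. The top is 1106×683×34 mm with its upper surface at z = 773 mm. It stands on four round legs of 68 mm diameter, each leg's bounding box inset 12 mm from the nearest pair of top edges, running from the floor to the underside of the top.

B is a chair. The seat is a 478×458×23 mm slab with its top at z = 484 mm, on four 32×32 mm corner legs (flush with the seat edges, standing on z = 0). A flat backrest 18 mm thick, 503 mm tall, spans the full seat width and rises from the seat top along its +y edge, rear face flush with the rear of the seat.

C is a door frame. The clear opening is 748 mm wide and 2012 mm high. Two 40 mm wide jambs, 187 mm deep, stand either side of the opening from the floor to the top of the opening. A 103 mm thick head sits across the top of both jambs, spanning the full outside width of the frame.

The chair is on the floor beside the table on its +x side. The door frame is on top of the table, centred.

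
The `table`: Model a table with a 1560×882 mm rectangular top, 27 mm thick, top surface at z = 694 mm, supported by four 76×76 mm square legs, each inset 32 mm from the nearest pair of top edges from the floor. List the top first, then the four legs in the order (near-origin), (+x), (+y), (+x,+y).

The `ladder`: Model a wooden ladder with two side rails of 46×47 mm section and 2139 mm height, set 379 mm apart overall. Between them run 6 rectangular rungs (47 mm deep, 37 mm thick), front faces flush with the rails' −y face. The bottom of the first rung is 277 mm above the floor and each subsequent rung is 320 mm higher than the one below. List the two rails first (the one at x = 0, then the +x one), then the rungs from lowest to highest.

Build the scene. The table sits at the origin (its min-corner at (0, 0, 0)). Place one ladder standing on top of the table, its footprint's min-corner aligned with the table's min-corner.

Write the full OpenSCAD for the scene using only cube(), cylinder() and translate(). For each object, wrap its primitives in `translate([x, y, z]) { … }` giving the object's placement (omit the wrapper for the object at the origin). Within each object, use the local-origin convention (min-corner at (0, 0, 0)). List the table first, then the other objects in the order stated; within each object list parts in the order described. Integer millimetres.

translate([0, 0, 667]) cube([1560, 882, 27]);
translate([32, 32, 0]) cube([76, 76, 667]);
translate([1452, 32, 0]) cube([76, 76, 667]);
translate([32, 774, 0]) cube([76, 76, 667]);
translate([1452, 774, 0]) cube([76, 76, 667]);
translate([0, 0, 694]) {
  cube([46, 47, 2139]);
  translate([333, 0, 0]) cube([46, 47, 2139]);
  translate([46, 0, 277]) cube([287, 47, 37]);
  translate([46, 0, 597]) cube([287, 47, 37]);
  translate([46, 0, 917]) cube([287, 47, 37]);
  translate([46, 0, 1237]) cube([287, 47, 37]);
  translate([46, 0, 1557]) cube([287, 47, 37]);
  translate([46, 0, 1877]) cube([287, 47, 37]);
}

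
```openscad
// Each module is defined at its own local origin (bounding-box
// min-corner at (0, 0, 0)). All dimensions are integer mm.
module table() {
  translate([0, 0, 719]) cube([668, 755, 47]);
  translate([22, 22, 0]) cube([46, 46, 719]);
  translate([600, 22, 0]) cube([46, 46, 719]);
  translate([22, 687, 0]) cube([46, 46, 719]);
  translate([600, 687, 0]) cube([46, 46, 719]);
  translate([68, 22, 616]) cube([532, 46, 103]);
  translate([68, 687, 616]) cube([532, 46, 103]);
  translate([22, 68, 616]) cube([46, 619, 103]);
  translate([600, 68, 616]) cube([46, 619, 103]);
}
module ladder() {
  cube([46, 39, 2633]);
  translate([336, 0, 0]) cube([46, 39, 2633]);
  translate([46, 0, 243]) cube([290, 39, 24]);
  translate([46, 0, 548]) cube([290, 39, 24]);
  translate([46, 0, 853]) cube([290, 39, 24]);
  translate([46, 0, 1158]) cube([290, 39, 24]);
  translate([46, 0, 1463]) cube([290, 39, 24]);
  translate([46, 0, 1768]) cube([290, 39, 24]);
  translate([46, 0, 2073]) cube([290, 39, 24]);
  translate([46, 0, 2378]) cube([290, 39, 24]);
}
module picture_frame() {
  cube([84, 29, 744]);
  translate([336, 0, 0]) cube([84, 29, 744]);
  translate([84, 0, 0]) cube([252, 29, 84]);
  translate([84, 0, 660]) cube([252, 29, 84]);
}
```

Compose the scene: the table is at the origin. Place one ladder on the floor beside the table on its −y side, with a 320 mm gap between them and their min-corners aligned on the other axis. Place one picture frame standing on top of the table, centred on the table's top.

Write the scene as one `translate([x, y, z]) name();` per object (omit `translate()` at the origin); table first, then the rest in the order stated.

table();
translate([0, -359, 0]) ladder();
translate([124, 363, 766]) picture_frame();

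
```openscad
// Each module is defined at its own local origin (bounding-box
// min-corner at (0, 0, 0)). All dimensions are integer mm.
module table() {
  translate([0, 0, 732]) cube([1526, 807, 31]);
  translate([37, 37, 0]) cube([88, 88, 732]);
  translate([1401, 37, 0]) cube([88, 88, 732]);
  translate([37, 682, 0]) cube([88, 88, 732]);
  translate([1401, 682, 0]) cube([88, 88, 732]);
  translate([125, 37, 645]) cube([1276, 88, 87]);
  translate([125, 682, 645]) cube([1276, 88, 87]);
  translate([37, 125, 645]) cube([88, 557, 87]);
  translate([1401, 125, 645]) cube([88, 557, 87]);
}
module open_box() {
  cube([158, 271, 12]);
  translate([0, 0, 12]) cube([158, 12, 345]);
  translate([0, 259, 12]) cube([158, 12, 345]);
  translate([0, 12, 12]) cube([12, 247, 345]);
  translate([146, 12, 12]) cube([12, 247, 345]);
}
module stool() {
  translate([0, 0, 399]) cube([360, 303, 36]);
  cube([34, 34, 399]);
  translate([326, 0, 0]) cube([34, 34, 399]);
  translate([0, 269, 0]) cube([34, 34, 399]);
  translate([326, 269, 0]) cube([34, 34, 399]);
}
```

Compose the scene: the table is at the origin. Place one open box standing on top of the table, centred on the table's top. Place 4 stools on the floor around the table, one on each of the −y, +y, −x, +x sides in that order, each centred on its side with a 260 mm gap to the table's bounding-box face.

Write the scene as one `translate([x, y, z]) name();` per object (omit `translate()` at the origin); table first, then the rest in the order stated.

table();
translate([684, 268, 763]) open_box();
translate([583, -563, 0]) stool();
translate([583, 1067, 0]) stool();
translate([-620, 252, 0]) stool();
translate([1786, 252, 0]) stool();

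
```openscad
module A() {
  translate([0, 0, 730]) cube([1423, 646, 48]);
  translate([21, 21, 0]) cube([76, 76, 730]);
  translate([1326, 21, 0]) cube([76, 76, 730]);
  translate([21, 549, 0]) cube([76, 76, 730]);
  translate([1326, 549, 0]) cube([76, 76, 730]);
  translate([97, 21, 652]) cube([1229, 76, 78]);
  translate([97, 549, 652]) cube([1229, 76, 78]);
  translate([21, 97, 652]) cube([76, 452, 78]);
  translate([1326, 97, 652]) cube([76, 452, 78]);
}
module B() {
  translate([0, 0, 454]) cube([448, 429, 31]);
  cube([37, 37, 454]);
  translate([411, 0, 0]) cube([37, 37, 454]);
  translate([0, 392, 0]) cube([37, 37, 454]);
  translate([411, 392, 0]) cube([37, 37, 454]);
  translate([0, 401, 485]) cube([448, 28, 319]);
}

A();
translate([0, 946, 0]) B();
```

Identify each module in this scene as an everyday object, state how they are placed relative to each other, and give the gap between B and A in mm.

A is a table. B is a chair. The chair is on the floor beside the table on its +y side. The gap between the chair and the table is 300 mm.

The chair's nearest face is 300 mm from the table's +y face.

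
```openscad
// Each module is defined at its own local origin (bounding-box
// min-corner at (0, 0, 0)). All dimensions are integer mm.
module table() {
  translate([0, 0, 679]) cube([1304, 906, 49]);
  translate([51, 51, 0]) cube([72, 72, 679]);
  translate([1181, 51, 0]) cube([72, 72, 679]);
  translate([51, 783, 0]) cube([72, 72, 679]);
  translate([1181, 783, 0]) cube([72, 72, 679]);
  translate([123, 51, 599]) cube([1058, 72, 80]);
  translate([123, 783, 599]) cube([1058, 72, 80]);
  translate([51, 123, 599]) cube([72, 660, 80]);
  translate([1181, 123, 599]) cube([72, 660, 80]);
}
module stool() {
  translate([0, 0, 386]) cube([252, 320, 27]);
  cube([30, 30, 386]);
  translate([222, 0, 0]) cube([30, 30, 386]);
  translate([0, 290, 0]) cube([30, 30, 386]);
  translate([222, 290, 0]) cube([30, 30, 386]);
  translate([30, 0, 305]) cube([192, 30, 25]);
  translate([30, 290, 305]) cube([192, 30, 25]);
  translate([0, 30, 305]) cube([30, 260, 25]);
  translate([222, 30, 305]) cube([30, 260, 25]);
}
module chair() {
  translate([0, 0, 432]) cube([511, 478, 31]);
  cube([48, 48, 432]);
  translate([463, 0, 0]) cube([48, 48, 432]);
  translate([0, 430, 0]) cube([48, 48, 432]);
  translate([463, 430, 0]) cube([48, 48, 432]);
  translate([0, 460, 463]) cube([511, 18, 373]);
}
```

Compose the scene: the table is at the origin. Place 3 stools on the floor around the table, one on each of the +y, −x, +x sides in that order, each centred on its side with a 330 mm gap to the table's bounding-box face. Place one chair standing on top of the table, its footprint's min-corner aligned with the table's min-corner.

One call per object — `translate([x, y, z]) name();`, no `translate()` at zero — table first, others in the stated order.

table();
translate([526, 1236, 0]) stool();
translate([-582, 293, 0]) stool();
translate([1634, 293, 0]) stool();
translate([0, 0, 728]) chair();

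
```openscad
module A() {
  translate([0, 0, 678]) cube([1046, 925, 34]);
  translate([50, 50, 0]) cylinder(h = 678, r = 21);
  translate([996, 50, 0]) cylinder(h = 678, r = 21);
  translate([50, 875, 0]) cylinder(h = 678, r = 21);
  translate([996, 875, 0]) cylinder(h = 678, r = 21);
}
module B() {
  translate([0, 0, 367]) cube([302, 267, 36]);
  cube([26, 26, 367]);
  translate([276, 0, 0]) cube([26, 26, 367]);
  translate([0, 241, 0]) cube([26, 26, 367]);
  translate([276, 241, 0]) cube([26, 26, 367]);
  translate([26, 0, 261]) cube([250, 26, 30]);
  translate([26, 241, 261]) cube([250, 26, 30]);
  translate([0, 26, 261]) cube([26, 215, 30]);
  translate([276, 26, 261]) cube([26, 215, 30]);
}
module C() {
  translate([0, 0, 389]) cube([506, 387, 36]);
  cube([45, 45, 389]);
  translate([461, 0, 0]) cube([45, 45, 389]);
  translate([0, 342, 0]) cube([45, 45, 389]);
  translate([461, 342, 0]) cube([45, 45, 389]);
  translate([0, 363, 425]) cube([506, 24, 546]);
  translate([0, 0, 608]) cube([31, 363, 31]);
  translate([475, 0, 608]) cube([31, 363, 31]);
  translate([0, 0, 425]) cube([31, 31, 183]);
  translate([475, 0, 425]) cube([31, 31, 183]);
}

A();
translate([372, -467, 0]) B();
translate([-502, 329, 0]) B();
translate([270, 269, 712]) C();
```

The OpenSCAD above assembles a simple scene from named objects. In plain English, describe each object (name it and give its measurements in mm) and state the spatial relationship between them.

A is a table: top 1046 mm (x) × 925 mm (y), 34 mm thick, upper face at z = 712 mm, on four round legs of 42 mm diameter, each leg's bounding box inset 29 mm from the nearest pair of top edges, running from z = 0 to the bottom of the top.

B is a four-legged stool. The seat is a 302×267×36 mm slab whose top surface is at z = 403 mm; four square legs, each 26×26 mm in cross-section, run from the floor (z = 0) to the underside of the seat, each flush with a corner of the seat. Four stretchers, 26 mm wide and 30 mm tall, connect adjacent legs with their undersides at z = 261 mm, each running between the inner faces of the legs it joins and aligned with the legs' outer faces on the other axis.

C is a chair. The seat is a 506×387×36 mm slab with its top at z = 425 mm, on four 45×45 mm corner legs (flush with the seat edges, standing on z = 0). A flat backrest 24 mm thick, 546 mm tall, spans the full seat width and rises from the seat top along its +y edge, rear face flush with the rear of the seat. Two armrests of 31×31 mm section run along each side from the seat's front edge to the front of the backrest, top faces 214 mm above the seat top and outer faces flush with the seat's x-edges; a 31×31 mm post under the front of each armrest stands on the seat at the front corner.

Two stools sit around the table at the −y, −x sides. The chair is on top of the table, centred.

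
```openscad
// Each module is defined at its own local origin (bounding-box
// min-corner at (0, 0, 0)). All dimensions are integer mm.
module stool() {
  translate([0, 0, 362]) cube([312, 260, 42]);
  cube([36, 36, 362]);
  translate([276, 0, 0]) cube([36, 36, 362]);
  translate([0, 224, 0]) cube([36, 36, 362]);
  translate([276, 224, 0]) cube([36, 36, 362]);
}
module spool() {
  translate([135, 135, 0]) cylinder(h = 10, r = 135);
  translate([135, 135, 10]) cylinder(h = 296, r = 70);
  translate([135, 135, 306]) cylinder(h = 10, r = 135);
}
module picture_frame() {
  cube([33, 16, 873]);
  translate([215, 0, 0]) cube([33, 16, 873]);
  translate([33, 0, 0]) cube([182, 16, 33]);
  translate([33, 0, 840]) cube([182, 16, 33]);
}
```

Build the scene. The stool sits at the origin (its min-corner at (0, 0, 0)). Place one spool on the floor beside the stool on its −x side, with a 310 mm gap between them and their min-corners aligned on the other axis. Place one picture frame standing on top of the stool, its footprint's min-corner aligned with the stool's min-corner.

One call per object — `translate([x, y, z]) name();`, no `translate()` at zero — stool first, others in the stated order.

stool();
translate([-580, 0, 0]) spool();
translate([0, 0, 404]) picture_frame();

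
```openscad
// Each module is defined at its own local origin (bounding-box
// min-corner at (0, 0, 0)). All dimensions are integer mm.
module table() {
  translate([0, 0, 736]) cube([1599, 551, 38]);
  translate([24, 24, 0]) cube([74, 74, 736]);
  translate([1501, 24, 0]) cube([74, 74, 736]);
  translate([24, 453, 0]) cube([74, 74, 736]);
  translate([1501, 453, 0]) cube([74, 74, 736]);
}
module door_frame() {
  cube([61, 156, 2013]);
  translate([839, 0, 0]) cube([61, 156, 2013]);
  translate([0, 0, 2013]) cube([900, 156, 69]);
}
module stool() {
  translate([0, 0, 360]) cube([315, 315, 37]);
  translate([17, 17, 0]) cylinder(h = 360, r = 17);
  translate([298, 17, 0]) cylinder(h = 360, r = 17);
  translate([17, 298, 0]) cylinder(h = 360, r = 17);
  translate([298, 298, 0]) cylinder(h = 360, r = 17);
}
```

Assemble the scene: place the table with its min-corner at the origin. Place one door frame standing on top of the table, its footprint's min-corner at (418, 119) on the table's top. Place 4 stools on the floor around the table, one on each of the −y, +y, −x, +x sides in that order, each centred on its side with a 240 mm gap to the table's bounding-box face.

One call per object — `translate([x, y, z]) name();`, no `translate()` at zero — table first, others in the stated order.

table();
translate([418, 119, 774]) door_frame();
translate([642, -555, 0]) stool();
translate([642, 791, 0]) stool();
translate([-555, 118, 0]) stool();
translate([1839, 118, 0]) stool();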